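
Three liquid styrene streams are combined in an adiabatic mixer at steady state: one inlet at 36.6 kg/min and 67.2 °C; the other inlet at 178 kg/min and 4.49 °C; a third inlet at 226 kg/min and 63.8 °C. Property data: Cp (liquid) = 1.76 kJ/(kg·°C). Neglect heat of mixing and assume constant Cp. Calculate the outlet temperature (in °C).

T_out = 40.1 °C

No heat crosses the boundary, so H_out = H_in.
T_out = Σ ṁᵢCp,ᵢTᵢ / Σ ṁᵢCp,ᵢ
      = 31112 / 775.46 = 40.122 °C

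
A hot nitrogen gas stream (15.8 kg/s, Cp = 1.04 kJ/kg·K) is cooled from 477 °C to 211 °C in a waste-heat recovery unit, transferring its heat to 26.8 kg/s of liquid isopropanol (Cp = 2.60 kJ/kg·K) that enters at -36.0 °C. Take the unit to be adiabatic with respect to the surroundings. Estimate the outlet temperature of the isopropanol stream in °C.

Heat released by hot stream: Q = 15.8 × 1.04 × (477 − 211) = 4370.9 kJ/s
Energy balance on cold side (adiabatic exchanger): Q = ṁ_c·Cp_c·(T_c,out − T_c,in)
T_c,out = -36.0 + 4370.9/(26.8 × 2.60) = 26.728 °C

T_c,out = 26.7 °C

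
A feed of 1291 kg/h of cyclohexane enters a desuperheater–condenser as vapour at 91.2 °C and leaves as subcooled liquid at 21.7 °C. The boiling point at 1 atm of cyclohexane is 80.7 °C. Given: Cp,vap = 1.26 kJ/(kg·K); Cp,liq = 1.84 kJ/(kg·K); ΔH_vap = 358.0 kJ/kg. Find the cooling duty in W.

vapour 91.2→80.7 °C: -13.23 kJ/kg
condensation at 80.7 °C: -358 kJ/kg
liquid 80.7→21.7 °C: -108.56 kJ/kg
Δh = -13.23 + -358 + -108.56 = -479.79 kJ/kg
Q = ṁ·Δh = 1291 kg/h × -479.79 kJ/kg = -619410 kJ/h
|Q| = 172.06 kW = 172060 W

Q_c = 172000 W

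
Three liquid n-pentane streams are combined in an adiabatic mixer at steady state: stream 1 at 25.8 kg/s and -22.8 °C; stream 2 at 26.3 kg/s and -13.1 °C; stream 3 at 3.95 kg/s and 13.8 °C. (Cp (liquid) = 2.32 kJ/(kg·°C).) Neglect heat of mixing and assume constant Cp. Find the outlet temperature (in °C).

Energy balance with Q = 0: Σ ṁᵢCp,ᵢ(T_out − Tᵢ) = 0
T_out = Σ ṁᵢCp,ᵢTᵢ / Σ ṁᵢCp,ᵢ
      = -2037.6 / 130.04 = -15.669 °C

T_out = -15.7 °C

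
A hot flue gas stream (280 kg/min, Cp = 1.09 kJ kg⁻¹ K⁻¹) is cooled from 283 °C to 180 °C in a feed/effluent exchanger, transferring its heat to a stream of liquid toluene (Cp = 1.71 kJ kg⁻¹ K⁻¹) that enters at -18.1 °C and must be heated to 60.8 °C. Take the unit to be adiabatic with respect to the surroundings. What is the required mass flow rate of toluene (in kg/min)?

Heat released by hot stream: Q = 280 × 1.09 × (283 − 180) = 31436 kJ/min
Energy balance on cold side (adiabatic exchanger): Q = ṁ_c·Cp_c·(T_c,out − T_c,in)
ṁ_c = 31436 / [1.71 × (60.8 − -18.1)] = 233 kg/min

ṁ_c = 233 kg/min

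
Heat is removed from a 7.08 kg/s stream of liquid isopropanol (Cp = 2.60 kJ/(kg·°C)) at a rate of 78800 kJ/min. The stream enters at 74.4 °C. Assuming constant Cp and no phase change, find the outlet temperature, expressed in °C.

T_out = 3.05 °C

Q = 78800 kJ/min = 1313.3 kJ/s
ΔT = Q/(ṁ·Cp) = 1313.3/(7.08×2.60) = 71.346 K
T_out = 74.4 − 71.346 = 3.0542 °C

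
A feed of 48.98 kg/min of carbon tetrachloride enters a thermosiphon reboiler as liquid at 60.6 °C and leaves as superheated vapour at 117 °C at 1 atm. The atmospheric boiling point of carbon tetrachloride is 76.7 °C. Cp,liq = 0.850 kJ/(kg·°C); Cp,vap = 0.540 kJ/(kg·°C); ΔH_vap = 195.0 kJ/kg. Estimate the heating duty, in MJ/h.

Q = 677 MJ/h

liquid 60.6→76.7 °C: 13.685 kJ/kg
vaporisation at 76.7 °C: 195 kJ/kg
vapour 76.7→117 °C: 21.762 kJ/kg
Δh = 13.685 + 195 + 21.762 = 230.45 kJ/kg
Q = ṁ·Δh = 48.98 kg/min × 230.45 kJ/kg = 11287 kJ/min
|Q| = 188.12 kW = 677.24 MJ/h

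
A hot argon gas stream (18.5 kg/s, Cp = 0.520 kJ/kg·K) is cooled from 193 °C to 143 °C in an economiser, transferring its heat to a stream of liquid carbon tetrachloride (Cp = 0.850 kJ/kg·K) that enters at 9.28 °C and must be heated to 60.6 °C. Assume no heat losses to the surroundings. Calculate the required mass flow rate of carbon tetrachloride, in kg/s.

Heat released by hot stream: Q = 18.5 × 0.520 × (193 − 143) = 481 kJ/s
Energy balance on cold side (adiabatic exchanger): Q = ṁ_c·Cp_c·(T_c,out − T_c,in)
ṁ_c = 481 / [0.850 × (60.6 − 9.28)] = 11.027 kg/s

ṁ_c = 11.0 kg/s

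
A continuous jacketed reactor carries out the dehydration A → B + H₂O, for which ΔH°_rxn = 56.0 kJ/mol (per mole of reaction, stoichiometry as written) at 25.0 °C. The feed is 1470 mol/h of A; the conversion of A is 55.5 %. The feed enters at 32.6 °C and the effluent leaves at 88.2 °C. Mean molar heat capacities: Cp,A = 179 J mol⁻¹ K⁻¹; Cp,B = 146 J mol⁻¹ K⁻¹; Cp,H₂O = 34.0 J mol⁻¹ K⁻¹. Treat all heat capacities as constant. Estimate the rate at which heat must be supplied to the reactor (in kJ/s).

Q_in = 16.8 kJ/s

Extent of reaction ξ = 0.555 × 1470 = 815.85 mol/h
Reaction term: ξ·ΔH°_rxn = 815.85 × 56.0 = 45688 kJ/h
Sensible, feed 32.6→25 °C: -1999.8 kJ/h
Outlet flows (mol/h): A 654.15, B 815.85, H₂O 815.85
Sensible, products 25→88.2 °C: 16681 kJ/h
Q = ΔH = 60369 kJ/h = 16.769 kW
Heat supplied = 16.769 kJ/s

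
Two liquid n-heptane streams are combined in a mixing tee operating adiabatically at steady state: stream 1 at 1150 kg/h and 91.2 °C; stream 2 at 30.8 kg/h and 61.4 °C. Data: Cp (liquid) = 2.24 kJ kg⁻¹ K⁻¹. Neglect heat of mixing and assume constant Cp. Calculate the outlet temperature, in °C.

No heat crosses the boundary, so H_out = H_in.
T_out = Σ ṁᵢCp,ᵢTᵢ / Σ ṁᵢCp,ᵢ
      = 239170 / 2645 = 90.423 °C

T_out = 90.4 °C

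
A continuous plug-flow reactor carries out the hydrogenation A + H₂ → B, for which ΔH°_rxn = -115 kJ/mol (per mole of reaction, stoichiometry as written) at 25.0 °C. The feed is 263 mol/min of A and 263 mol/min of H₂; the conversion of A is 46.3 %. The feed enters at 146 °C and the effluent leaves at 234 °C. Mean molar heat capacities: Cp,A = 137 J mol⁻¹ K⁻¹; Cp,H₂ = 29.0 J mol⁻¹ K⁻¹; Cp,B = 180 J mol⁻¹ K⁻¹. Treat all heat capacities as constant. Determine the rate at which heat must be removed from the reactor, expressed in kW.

Extent of reaction ξ = 0.463 × 263 = 121.77 mol/min
Reaction term: ξ·ΔH°_rxn = 121.77 × -115 = -14003 kJ/min
Sensible, feed 146→25 °C: -5282.6 kJ/min
Outlet flows (mol/min): A 141.23, H₂ 141.23, B 121.77
Sensible, products 25→234 °C: 9480.8 kJ/min
Q = ΔH = -9805.2 kJ/min = -163.42 kW
Heat removed = 163.42 kW

Q_out = 163 kW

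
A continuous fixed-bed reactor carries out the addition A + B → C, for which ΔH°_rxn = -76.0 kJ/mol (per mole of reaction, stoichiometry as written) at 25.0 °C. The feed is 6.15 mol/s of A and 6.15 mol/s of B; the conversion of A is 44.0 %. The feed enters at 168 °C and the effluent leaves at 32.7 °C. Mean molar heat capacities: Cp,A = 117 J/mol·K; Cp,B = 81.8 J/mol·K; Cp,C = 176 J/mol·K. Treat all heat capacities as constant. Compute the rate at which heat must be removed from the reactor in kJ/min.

Q_out = 22300 kJ/min

Extent of reaction ξ = 0.440 × 6.15 = 2.706 mol/s
Reaction term: ξ·ΔH°_rxn = 2.706 × -76.0 = -205.66 kJ/s
Sensible, feed 168→25 °C: -174.83 kJ/s
Outlet flows (mol/s): A 3.444, B 3.444, C 2.706
Sensible, products 25→32.7 °C: 8.9391 kJ/s
Q = ΔH = -371.55 kJ/s = -371.55 kW
Heat removed = 22293 kJ/min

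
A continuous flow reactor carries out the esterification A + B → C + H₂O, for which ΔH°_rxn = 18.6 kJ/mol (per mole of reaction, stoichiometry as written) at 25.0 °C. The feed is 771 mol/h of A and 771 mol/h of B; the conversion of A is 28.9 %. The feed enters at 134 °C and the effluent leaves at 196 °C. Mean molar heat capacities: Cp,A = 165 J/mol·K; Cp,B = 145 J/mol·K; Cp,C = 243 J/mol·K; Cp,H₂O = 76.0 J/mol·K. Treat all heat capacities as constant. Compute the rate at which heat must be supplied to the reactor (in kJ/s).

Extent of reaction ξ = 0.289 × 771 = 222.82 mol/h
Reaction term: ξ·ΔH°_rxn = 222.82 × 18.6 = 4144.4 kJ/h
Sensible, feed 134→25 °C: -26052 kJ/h
Outlet flows (mol/h): A 548.18, B 548.18, C 222.82, H₂O 222.82
Sensible, products 25→196 °C: 41214 kJ/h
Q = ΔH = 19306 kJ/h = 5.3628 kW
Heat supplied = 5.3628 kJ/s

Q_in = 5.36 kJ/s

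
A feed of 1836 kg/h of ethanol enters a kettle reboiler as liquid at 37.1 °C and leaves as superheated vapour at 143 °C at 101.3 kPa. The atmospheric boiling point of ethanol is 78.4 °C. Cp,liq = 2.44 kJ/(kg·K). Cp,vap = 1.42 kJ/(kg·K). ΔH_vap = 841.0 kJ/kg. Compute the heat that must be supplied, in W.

liquid 37.1→78.4 °C: 100.77 kJ/kg
vaporisation at 78.4 °C: 841 kJ/kg
vapour 78.4→143 °C: 91.732 kJ/kg
Δh = 100.77 + 841 + 91.732 = 1033.5 kJ/kg
Q = ṁ·Δh = 1836 kg/h × 1033.5 kJ/kg = 1.8975e+06 kJ/h
|Q| = 527.09 kW = 527090 W

Q = 527000 W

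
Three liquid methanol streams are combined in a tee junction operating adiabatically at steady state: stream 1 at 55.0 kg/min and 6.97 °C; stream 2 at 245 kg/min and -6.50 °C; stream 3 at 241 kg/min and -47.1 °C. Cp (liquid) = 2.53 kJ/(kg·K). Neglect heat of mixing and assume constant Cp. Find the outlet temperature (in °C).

Adiabatic, steady state ⇒ Σ ṁᵢCp,ᵢ(T_out − Tᵢ) = 0
T_out = Σ ṁᵢCp,ᵢTᵢ / Σ ṁᵢCp,ᵢ
      = -31777 / 1368.7 = -23.217 °C

T_out = -23.2 °C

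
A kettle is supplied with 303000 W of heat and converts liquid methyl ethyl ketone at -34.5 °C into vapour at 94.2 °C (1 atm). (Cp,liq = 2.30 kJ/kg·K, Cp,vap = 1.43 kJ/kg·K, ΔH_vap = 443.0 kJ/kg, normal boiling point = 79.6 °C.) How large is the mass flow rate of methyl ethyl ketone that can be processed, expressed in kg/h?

ṁ = 1500 kg/h

Δh = 2.30×(79.6−-34.5) + 443.0 + 1.43×(94.2−79.6) = 726.31 kJ/kg
Q = 303000 W = 303 kJ/s = 1.0908e+06 kJ/h
ṁ = Q/Δh = 1.0908e+06 / 726.31 = 1501.8 kg/h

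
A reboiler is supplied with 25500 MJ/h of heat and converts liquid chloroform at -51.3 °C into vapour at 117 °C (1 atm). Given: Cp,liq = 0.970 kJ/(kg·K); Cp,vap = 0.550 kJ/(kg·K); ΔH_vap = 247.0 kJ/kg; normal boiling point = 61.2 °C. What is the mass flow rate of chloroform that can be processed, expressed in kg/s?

Δh = 0.970×(61.2−-51.3) + 247.0 + 0.550×(117−61.2) = 386.81 kJ/kg
Q = 25500 MJ/h = 7083.3 kJ/s = 7083.3 kJ/s
ṁ = Q/Δh = 7083.3 / 386.81 = 18.312 kg/s

ṁ = 18.3 kg/s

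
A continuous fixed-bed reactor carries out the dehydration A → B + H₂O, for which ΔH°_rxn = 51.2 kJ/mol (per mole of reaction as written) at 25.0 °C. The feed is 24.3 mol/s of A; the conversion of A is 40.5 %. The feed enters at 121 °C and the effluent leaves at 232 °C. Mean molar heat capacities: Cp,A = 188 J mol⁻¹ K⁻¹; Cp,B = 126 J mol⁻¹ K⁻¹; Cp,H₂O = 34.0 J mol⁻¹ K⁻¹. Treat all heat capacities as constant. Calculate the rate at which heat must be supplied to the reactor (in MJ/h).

Q_in = 3430 MJ/h

Extent of reaction ξ = 0.405 × 24.3 = 9.8415 mol/s
Reaction term: ξ·ΔH°_rxn = 9.8415 × 51.2 = 503.88 kJ/s
Sensible, feed 121→25 °C: -438.57 kJ/s
Outlet flows (mol/s): A 14.458, B 9.8415, H₂O 9.8415
Sensible, products 25→232 °C: 888.62 kJ/s
Q = ΔH = 953.94 kJ/s = 953.94 kW
Heat supplied = 3434.2 MJ/h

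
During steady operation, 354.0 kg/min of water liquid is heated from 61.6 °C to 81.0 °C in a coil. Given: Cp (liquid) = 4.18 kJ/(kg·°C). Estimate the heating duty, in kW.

Q = 478 kW

Q = ṁ·Cp·ΔT = 354.0 × 4.18 × (81.0 − 61.6) = 28707 kJ/min
Converting: 28707 / 60 s = 478.44 kW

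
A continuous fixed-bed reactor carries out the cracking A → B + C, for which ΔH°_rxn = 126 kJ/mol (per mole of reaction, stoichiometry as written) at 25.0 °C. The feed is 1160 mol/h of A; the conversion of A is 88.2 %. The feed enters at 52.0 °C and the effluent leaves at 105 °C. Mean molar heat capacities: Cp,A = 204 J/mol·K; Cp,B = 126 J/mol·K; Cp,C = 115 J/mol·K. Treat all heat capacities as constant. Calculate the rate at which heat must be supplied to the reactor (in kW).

Q_in = 40.1 kW

Extent of reaction ξ = 0.882 × 1160 = 1023.1 mol/h
Reaction term: ξ·ΔH°_rxn = 1023.1 × 126 = 128910 kJ/h
Sensible, feed 52.0→25 °C: -6389.3 kJ/h
Outlet flows (mol/h): A 136.88, B 1023.1, C 1023.1
Sensible, products 25→105 °C: 21960 kJ/h
Q = ΔH = 144480 kJ/h = 40.134 kW
Heat supplied = 40.134 kW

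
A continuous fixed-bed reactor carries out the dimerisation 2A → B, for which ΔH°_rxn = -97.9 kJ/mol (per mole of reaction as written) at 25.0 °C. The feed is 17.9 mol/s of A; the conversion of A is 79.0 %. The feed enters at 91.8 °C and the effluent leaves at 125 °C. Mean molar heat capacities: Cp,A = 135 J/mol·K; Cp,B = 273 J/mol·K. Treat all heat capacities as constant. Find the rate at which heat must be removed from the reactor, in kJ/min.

Q_out = 36600 kJ/min

Extent of reaction ξ = 0.790 × 17.9 / 2 = 7.0705 mol/s
Reaction term: ξ·ΔH°_rxn = 7.0705 × -97.9 = -692.2 kJ/s
Sensible, feed 91.8→25 °C: -161.42 kJ/s
Outlet flows (mol/s): A 3.759, B 7.0705
Sensible, products 25→125 °C: 243.77 kJ/s
Q = ΔH = -609.85 kJ/s = -609.85 kW
Heat removed = 36591 kJ/min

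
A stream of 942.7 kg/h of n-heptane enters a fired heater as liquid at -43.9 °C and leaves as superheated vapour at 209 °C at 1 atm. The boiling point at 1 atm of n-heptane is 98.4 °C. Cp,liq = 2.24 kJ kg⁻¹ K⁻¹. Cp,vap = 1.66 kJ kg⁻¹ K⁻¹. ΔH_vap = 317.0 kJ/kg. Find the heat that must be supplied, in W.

Q = 215000 W

liquid -43.9→98.4 °C: 318.75 kJ/kg
vaporisation at 98.4 °C: 317 kJ/kg
vapour 98.4→209 °C: 183.6 kJ/kg
Δh = 318.75 + 317 + 183.6 = 819.35 kJ/kg
Q = ṁ·Δh = 942.7 kg/h × 819.35 kJ/kg = 772400 kJ/h
|Q| = 214.56 kW = 214560 W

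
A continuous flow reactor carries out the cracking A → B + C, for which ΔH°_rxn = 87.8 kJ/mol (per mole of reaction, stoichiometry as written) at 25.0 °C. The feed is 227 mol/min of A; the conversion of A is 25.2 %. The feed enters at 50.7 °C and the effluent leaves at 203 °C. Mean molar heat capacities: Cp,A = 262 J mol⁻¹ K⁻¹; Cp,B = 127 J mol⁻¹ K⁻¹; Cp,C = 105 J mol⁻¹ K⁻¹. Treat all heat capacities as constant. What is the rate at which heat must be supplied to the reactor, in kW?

Extent of reaction ξ = 0.252 × 227 = 57.204 mol/min
Reaction term: ξ·ΔH°_rxn = 57.204 × 87.8 = 5022.5 kJ/min
Sensible, feed 50.7→25 °C: -1528.5 kJ/min
Outlet flows (mol/min): A 169.8, B 57.204, C 57.204
Sensible, products 25→203 °C: 10281 kJ/min
Q = ΔH = 13775 kJ/min = 229.58 kW
Heat supplied = 229.58 kW

Q_in = 230 kW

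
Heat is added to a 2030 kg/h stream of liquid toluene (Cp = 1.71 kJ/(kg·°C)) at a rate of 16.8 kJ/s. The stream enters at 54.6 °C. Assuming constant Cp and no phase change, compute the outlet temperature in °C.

Q = 16.8 kJ/s = 60480 kJ/h
ΔT = Q/(ṁ·Cp) = 60480/(2030×1.71) = 17.423 K
T_out = 54.6 + 17.423 = 72.023 °C

T_out = 72.0 °C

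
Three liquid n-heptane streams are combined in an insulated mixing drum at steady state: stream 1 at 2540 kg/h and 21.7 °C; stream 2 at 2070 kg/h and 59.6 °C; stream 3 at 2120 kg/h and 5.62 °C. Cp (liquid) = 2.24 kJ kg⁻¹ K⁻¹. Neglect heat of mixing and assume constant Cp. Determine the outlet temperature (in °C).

T_out = 28.3 °C

Adiabatic, steady state ⇒ Σ ṁᵢCp,ᵢ(T_out − Tᵢ) = 0
Σ ṁᵢCp,ᵢTᵢ = 2540×2.24×21.7 + 2070×2.24×59.6 + 2120×2.24×5.62 = 426510
Σ ṁᵢCp,ᵢ = 2540×2.24 + 2070×2.24 + 2120×2.24 = 15075
T_out = 426510 / 15075 = 28.292 °C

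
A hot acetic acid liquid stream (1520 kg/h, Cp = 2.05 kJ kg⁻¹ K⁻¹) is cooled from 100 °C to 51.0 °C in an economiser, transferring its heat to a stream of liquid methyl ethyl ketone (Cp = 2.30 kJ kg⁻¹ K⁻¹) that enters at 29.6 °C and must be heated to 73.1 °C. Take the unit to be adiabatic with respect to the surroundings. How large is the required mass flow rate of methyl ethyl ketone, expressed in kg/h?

ṁ_c = 1530 kg/h

Heat released by hot stream: Q = 1520 × 2.05 × (100 − 51.0) = 152680 kJ/h
Energy balance on cold side (adiabatic exchanger): Q = ṁ_c·Cp_c·(T_c,out − T_c,in)
ṁ_c = 152680 / [2.30 × (73.1 − 29.6)] = 1526.1 kg/h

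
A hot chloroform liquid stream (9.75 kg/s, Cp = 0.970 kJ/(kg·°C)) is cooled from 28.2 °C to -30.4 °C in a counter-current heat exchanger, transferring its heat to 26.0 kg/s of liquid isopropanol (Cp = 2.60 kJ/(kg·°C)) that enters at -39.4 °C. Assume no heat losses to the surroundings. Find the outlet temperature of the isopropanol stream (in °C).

Heat released by hot stream: Q = 9.75 × 0.970 × (28.2 − -30.4) = 554.21 kJ/s
Energy balance on cold side (adiabatic exchanger): Q = ṁ_c·Cp_c·(T_c,out − T_c,in)
T_c,out = -39.4 + 554.21/(26.0 × 2.60) = -31.202 °C

T_c,out = -31.2 °C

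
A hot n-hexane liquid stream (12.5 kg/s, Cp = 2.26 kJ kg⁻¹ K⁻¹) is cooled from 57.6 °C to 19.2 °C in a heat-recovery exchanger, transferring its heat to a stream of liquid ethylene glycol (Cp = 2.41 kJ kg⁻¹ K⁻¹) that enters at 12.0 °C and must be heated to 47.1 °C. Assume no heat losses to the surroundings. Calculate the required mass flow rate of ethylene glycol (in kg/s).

ṁ_c = 12.8 kg/s

Heat released by hot stream: Q = 12.5 × 2.26 × (57.6 − 19.2) = 1084.8 kJ/s
Energy balance on cold side (adiabatic exchanger): Q = ṁ_c·Cp_c·(T_c,out − T_c,in)
ṁ_c = 1084.8 / [2.41 × (47.1 − 12.0)] = 12.824 kg/s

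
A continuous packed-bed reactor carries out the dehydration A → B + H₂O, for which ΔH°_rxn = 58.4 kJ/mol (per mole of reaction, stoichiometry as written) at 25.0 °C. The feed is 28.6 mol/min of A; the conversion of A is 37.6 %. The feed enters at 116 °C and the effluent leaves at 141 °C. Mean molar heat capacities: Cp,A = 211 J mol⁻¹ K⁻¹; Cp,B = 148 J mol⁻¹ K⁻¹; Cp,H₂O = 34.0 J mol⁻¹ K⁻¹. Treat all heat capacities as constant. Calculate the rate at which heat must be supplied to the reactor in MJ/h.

Q_in = 44.6 MJ/h

Extent of reaction ξ = 0.376 × 28.6 = 10.754 mol/min
Reaction term: ξ·ΔH°_rxn = 10.754 × 58.4 = 628.01 kJ/min
Sensible, feed 116→25 °C: -549.15 kJ/min
Outlet flows (mol/min): A 17.846, B 10.754, H₂O 10.754
Sensible, products 25→141 °C: 663.84 kJ/min
Q = ΔH = 742.7 kJ/min = 12.378 kW
Heat supplied = 44.562 MJ/h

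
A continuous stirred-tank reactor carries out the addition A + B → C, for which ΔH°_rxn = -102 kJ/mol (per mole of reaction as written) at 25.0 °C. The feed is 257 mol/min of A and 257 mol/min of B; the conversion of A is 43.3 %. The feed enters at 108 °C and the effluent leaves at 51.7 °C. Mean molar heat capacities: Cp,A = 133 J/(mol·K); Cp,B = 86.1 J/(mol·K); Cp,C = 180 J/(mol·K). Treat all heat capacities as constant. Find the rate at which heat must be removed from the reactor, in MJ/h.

Extent of reaction ξ = 0.433 × 257 = 111.28 mol/min
Reaction term: ξ·ΔH°_rxn = 111.28 × -102 = -11351 kJ/min
Sensible, feed 108→25 °C: -4673.6 kJ/min
Outlet flows (mol/min): A 145.72, B 145.72, C 111.28
Sensible, products 25→51.7 °C: 1387.3 kJ/min
Q = ΔH = -14637 kJ/min = -243.95 kW
Heat removed = 878.22 MJ/h

Q_out = 878 MJ/h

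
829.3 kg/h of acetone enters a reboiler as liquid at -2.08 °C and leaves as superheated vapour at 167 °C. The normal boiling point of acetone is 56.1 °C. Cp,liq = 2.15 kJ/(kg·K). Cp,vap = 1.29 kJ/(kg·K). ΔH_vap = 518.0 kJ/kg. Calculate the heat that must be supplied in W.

liquid -2.08→56.1 °C: 125.09 kJ/kg
vaporisation at 56.1 °C: 518 kJ/kg
vapour 56.1→167 °C: 143.06 kJ/kg
Δh = 125.09 + 518 + 143.06 = 786.15 kJ/kg
Q = ṁ·Δh = 829.3 kg/h × 786.15 kJ/kg = 651950 kJ/h
|Q| = 181.1 kW = 181100 W

Q = 181000 W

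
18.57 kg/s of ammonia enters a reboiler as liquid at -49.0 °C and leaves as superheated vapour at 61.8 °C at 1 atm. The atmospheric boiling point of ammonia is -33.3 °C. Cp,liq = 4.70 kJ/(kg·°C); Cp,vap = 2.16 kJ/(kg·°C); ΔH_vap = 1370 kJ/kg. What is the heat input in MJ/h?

liquid -49.0→-33.3 °C: 73.79 kJ/kg
vaporisation at -33.3 °C: 1370 kJ/kg
vapour -33.3→61.8 °C: 205.42 kJ/kg
Δh = 73.79 + 1370 + 205.42 = 1649.2 kJ/kg
Q = ṁ·Δh = 18.57 kg/s × 1649.2 kJ/kg = 30626 kJ/s
|Q| = 30626 kW = 110250 MJ/h

Q = 110000 MJ/h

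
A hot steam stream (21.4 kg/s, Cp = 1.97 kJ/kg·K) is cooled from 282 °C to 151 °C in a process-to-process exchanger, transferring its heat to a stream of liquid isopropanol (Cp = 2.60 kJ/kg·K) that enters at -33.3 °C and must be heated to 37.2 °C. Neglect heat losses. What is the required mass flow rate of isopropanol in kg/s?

Heat released by hot stream: Q = 21.4 × 1.97 × (282 − 151) = 5522.7 kJ/s
Energy balance on cold side (adiabatic exchanger): Q = ṁ_c·Cp_c·(T_c,out − T_c,in)
ṁ_c = 5522.7 / [2.60 × (37.2 − -33.3)] = 30.129 kg/s

ṁ_c = 30.1 kg/s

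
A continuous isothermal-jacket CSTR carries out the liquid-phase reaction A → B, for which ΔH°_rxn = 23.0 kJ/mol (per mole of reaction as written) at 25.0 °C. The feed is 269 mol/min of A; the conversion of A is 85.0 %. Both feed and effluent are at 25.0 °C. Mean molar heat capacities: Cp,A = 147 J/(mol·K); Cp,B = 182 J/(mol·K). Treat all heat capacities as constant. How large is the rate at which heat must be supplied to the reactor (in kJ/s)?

Extent of reaction ξ = 0.850 × 269 = 228.65 mol/min
Reaction term: ξ·ΔH°_rxn = 228.65 × 23.0 = 5258.9 kJ/min
Q = ΔH = 5258.9 kJ/min = 87.649 kW
Heat supplied = 87.649 kJ/s

Q_in = 87.6 kJ/s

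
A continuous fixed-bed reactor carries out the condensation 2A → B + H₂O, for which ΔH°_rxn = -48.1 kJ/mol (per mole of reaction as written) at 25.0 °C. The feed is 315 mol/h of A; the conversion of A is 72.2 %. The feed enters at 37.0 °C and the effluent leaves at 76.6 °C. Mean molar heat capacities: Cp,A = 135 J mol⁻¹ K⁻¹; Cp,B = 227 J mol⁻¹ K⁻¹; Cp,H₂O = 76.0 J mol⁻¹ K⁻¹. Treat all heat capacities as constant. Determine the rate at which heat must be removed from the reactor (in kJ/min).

Q_out = 59.9 kJ/min

Extent of reaction ξ = 0.722 × 315 / 2 = 113.71 mol/h
Reaction term: ξ·ΔH°_rxn = 113.71 × -48.1 = -5469.7 kJ/h
Sensible, feed 37.0→25 °C: -510.3 kJ/h
Outlet flows (mol/h): A 87.57, B 113.71, H₂O 113.71
Sensible, products 25→76.6 °C: 2387.9 kJ/h
Q = ΔH = -3592.1 kJ/h = -0.9978 kW
Heat removed = 59.868 kJ/min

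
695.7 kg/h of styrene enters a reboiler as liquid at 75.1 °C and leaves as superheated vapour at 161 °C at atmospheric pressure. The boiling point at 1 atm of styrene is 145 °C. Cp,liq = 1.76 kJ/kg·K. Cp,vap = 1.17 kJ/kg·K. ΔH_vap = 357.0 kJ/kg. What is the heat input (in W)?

Q = 96400 W

liquid 75.1→145 °C: 123.02 kJ/kg
vaporisation at 145 °C: 357 kJ/kg
vapour 145→161 °C: 18.72 kJ/kg
Δh = 123.02 + 357 + 18.72 = 498.74 kJ/kg
Q = ṁ·Δh = 695.7 kg/h × 498.74 kJ/kg = 346980 kJ/h
|Q| = 96.382 kW = 96382 W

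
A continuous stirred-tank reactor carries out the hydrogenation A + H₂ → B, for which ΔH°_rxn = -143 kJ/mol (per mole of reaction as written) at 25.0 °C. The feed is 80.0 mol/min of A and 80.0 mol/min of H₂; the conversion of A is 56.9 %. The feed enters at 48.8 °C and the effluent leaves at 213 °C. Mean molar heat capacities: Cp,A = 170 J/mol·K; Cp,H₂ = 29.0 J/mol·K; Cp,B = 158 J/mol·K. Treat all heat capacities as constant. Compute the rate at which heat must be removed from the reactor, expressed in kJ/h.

Extent of reaction ξ = 0.569 × 80.0 = 45.52 mol/min
Reaction term: ξ·ΔH°_rxn = 45.52 × -143 = -6509.4 kJ/min
Sensible, feed 48.8→25 °C: -378.9 kJ/min
Outlet flows (mol/min): A 34.48, H₂ 34.48, B 45.52
Sensible, products 25→213 °C: 2642.1 kJ/min
Q = ΔH = -4246.2 kJ/min = -70.769 kW
Heat removed = 254770 kJ/h

Q_out = 255000 kJ/h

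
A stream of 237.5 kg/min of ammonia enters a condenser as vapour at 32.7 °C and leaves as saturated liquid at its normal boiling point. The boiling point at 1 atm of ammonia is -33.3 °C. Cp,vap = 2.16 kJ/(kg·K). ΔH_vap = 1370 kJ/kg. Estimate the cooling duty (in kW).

Q_c = 5990 kW

vapour 32.7→-33.3 °C: -142.56 kJ/kg
condensation at -33.3 °C: -1370 kJ/kg
Δh = -142.56 + -1370 = -1512.6 kJ/kg
Q = ṁ·Δh = 237.5 kg/min × -1512.6 kJ/kg = -359230 kJ/min
|Q| = 5987.2 kW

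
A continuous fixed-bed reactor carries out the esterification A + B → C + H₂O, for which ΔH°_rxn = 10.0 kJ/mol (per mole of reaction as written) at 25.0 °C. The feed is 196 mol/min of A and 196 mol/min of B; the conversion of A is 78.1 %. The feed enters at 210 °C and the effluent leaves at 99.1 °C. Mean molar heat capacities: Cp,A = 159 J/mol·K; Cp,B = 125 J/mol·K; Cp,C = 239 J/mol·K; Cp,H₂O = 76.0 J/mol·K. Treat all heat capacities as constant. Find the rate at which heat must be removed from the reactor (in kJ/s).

Extent of reaction ξ = 0.781 × 196 = 153.08 mol/min
Reaction term: ξ·ΔH°_rxn = 153.08 × 10.0 = 1530.8 kJ/min
Sensible, feed 210→25 °C: -10298 kJ/min
Outlet flows (mol/min): A 42.924, B 42.924, C 153.08, H₂O 153.08
Sensible, products 25→99.1 °C: 4476.3 kJ/min
Q = ΔH = -4290.7 kJ/min = -71.512 kW
Heat removed = 71.512 kJ/s

Q_out = 71.5 kJ/s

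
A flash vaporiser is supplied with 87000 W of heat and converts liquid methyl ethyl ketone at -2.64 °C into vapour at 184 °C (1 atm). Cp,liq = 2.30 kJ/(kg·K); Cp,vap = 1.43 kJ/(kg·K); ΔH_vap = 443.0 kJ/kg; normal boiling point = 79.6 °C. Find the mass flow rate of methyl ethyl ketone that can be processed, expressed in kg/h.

ṁ = 401 kg/h

Δh = 2.30×(79.6−-2.64) + 443.0 + 1.43×(184−79.6) = 781.44 kJ/kg
Q = 87000 W = 87 kJ/s = 313200 kJ/h
ṁ = Q/Δh = 313200 / 781.44 = 400.8 kg/h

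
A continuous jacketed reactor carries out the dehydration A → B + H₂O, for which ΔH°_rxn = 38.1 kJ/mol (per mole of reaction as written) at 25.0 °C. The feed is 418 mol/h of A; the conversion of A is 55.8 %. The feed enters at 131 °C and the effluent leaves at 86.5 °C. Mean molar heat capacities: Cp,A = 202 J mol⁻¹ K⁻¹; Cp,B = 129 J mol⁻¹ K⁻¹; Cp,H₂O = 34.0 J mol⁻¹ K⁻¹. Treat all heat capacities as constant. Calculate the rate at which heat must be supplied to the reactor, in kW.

Q_in = 1.27 kW

Extent of reaction ξ = 0.558 × 418 = 233.24 mol/h
Reaction term: ξ·ΔH°_rxn = 233.24 × 38.1 = 8886.6 kJ/h
Sensible, feed 131→25 °C: -8950.2 kJ/h
Outlet flows (mol/h): A 184.76, B 233.24, H₂O 233.24
Sensible, products 25→86.5 °C: 4633.4 kJ/h
Q = ΔH = 4569.8 kJ/h = 1.2694 kW
Heat supplied = 1.2694 kW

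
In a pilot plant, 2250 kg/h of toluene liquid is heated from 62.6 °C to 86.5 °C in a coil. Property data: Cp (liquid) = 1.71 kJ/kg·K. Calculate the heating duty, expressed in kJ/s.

Q = ṁ·Cp·ΔT = 2250 × 1.71 × (86.5 − 62.6) = 91955 kJ/h
Converting: 91955 / 3600 s = 25.543 kW

Q = 25.5 kJ/s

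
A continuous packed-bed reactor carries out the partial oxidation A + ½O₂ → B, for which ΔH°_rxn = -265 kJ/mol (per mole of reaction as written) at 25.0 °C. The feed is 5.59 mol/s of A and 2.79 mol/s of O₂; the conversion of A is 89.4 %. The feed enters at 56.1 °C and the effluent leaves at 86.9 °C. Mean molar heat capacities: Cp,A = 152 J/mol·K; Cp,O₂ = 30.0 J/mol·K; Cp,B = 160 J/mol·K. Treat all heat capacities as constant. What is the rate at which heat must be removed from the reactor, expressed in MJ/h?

Extent of reaction ξ = 0.894 × 5.59 = 4.9975 mol/s
Reaction term: ξ·ΔH°_rxn = 4.9975 × -265 = -1324.3 kJ/s
Sensible, feed 56.1→25 °C: -29.028 kJ/s
Outlet flows (mol/s): A 0.59254, O₂ 0.29127, B 4.9975
Sensible, products 25→86.9 °C: 55.611 kJ/s
Q = ΔH = -1297.7 kJ/s = -1297.7 kW
Heat removed = 4671.9 MJ/h

Q_out = 4670 MJ/h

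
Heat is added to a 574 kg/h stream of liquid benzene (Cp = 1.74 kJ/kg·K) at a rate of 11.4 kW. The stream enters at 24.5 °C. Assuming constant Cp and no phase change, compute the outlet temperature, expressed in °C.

T_out = 65.6 °C

Q = 11.4 kW = 41040 kJ/h
ΔT = Q/(ṁ·Cp) = 41040/(574×1.74) = 41.091 K
T_out = 24.5 + 41.091 = 65.591 °C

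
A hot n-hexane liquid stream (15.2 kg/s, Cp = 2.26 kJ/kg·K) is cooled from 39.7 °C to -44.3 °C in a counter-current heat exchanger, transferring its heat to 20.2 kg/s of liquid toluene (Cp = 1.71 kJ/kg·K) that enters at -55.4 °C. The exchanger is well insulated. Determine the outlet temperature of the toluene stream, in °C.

T_c,out = 28.1 °C

Heat released by hot stream: Q = 15.2 × 2.26 × (39.7 − -44.3) = 2885.6 kJ/s
Energy balance on cold side (adiabatic exchanger): Q = ṁ_c·Cp_c·(T_c,out − T_c,in)
T_c,out = -55.4 + 2885.6/(20.2 × 1.71) = 28.138 °C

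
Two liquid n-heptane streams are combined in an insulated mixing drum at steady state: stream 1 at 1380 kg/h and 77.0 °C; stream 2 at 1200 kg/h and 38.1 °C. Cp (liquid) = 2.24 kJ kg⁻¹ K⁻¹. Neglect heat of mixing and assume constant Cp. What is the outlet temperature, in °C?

T_out = 58.9 °C

Energy balance with Q = 0: Σ ṁᵢCp,ᵢ(T_out − Tᵢ) = 0
Σ ṁᵢCp,ᵢTᵢ = 1380×2.24×77.0 + 1200×2.24×38.1 = 340440
Σ ṁᵢCp,ᵢ = 1380×2.24 + 1200×2.24 = 5779.2
T_out = 340440 / 5779.2 = 58.907 °C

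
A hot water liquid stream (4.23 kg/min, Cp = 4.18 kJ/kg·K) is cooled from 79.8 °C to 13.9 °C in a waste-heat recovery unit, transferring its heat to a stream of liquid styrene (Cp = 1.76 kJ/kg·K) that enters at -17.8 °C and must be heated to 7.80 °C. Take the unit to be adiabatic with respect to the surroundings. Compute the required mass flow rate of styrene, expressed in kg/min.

ṁ_c = 25.9 kg/min

Heat released by hot stream: Q = 4.23 × 4.18 × (79.8 − 13.9) = 1165.2 kJ/min
Energy balance on cold side (adiabatic exchanger): Q = ṁ_c·Cp_c·(T_c,out − T_c,in)
ṁ_c = 1165.2 / [1.76 × (7.80 − -17.8)] = 25.861 kg/min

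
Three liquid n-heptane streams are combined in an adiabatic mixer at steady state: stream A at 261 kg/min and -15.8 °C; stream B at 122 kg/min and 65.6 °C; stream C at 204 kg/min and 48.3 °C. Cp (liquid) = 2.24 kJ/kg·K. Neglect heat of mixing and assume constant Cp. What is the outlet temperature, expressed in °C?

T_out = 23.4 °C

Adiabatic, steady state ⇒ Σ ṁᵢCp,ᵢ(T_out − Tᵢ) = 0
T_out = Σ ṁᵢCp,ᵢTᵢ / Σ ṁᵢCp,ᵢ
      = 30761 / 1314.9 = 23.395 °C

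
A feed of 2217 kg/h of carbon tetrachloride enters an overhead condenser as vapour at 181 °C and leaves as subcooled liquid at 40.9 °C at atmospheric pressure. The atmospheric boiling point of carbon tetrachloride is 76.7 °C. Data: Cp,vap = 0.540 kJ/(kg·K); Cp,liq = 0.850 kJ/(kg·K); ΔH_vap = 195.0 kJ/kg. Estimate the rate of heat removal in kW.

vapour 181→76.7 °C: -56.322 kJ/kg
condensation at 76.7 °C: -195 kJ/kg
liquid 76.7→40.9 °C: -30.43 kJ/kg
Δh = -56.322 + -195 + -30.43 = -281.75 kJ/kg
Q = ṁ·Δh = 2217 kg/h × -281.75 kJ/kg = -624640 kJ/h
|Q| = 173.51 kW

Q_c = 174 kW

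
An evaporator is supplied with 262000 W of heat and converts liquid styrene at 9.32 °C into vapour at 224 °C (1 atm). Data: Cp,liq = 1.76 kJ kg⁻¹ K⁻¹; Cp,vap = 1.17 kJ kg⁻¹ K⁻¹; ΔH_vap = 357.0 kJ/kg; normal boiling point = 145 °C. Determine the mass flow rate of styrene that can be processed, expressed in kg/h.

Δh = 1.76×(145−9.32) + 357.0 + 1.17×(224−145) = 688.23 kJ/kg
Q = 262000 W = 262 kJ/s = 943200 kJ/h
ṁ = Q/Δh = 943200 / 688.23 = 1370.5 kg/h

ṁ = 1370 kg/h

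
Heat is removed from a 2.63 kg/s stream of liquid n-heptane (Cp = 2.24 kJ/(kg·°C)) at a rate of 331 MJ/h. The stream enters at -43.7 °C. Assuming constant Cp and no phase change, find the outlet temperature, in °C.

Q = 331 MJ/h = 91.944 kJ/s
ΔT = Q/(ṁ·Cp) = 91.944/(2.63×2.24) = 15.607 K
T_out = -43.7 − 15.607 = -59.307 °C

T_out = -59.3 °C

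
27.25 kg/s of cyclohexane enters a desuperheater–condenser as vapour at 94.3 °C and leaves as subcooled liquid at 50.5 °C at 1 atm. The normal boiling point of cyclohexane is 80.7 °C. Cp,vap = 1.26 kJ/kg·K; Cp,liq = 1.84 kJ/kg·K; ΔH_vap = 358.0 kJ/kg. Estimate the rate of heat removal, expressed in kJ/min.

vapour 94.3→80.7 °C: -17.136 kJ/kg
condensation at 80.7 °C: -358 kJ/kg
liquid 80.7→50.5 °C: -55.568 kJ/kg
Δh = -17.136 + -358 + -55.568 = -430.7 kJ/kg
Q = ṁ·Δh = 27.25 kg/s × -430.7 kJ/kg = -11737 kJ/s
|Q| = 11737 kW = 704200 kJ/min

Q_c = 704000 kJ/min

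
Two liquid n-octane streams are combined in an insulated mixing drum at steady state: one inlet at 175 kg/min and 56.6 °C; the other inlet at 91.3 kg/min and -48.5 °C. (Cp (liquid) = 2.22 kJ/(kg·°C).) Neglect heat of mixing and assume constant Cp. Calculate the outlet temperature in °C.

No heat crosses the boundary, so H_out = H_in.
Σ ṁᵢCp,ᵢTᵢ = 175×2.22×56.6 + 91.3×2.22×-48.5 = 12159
Σ ṁᵢCp,ᵢ = 175×2.22 + 91.3×2.22 = 591.19
T_out = 12159 / 591.19 = 20.567 °C

T_out = 20.6 °C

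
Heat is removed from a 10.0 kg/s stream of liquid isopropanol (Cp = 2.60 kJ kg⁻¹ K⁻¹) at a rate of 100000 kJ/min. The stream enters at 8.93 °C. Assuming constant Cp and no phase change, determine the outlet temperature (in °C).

Q = 100000 kJ/min = 1666.7 kJ/s
ΔT = Q/(ṁ·Cp) = 1666.7/(10.0×2.60) = 64.103 K
T_out = 8.93 − 64.103 = -55.173 °C

T_out = -55.2 °C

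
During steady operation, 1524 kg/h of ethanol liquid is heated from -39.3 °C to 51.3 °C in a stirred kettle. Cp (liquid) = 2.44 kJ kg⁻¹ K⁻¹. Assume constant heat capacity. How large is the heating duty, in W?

Q = 93600 W

Q = ṁ·Cp·ΔT = 1524 × 2.44 × (51.3 − -39.3) = 336900 kJ/h
Converting: 336900 / 3600 s = 93.584 kW
Heating duty = 93584 W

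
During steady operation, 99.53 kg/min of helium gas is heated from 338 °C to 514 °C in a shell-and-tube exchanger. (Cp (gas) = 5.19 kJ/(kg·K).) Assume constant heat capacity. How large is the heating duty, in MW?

Q = ṁ·Cp·ΔT = 99.53 × 5.19 × (514 − 338) = 90915 kJ/min
Converting: 90915 / 60 s = 1515.2 kW
Heating duty = 1.5152 MW

Q = 1.52 MW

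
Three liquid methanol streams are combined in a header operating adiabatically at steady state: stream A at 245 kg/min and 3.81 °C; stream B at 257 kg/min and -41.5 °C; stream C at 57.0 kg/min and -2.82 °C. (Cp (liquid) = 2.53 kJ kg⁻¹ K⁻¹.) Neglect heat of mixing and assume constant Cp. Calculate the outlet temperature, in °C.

Adiabatic, steady state ⇒ Σ ṁᵢCp,ᵢ(T_out − Tᵢ) = 0
Σ ṁᵢCp,ᵢTᵢ = 245×2.53×3.81 + 257×2.53×-41.5 + 57.0×2.53×-2.82 = -25029
Σ ṁᵢCp,ᵢ = 245×2.53 + 257×2.53 + 57.0×2.53 = 1414.3
T_out = -25029 / 1414.3 = -17.697 °C

T_out = -17.7 °C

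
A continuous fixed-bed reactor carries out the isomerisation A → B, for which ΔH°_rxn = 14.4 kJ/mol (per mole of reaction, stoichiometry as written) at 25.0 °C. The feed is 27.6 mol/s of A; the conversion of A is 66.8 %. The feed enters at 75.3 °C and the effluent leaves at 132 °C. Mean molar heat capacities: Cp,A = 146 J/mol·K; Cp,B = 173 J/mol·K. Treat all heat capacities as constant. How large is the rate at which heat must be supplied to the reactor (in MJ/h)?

Extent of reaction ξ = 0.668 × 27.6 = 18.437 mol/s
Reaction term: ξ·ΔH°_rxn = 18.437 × 14.4 = 265.49 kJ/s
Sensible, feed 75.3→25 °C: -202.69 kJ/s
Outlet flows (mol/s): A 9.1632, B 18.437
Sensible, products 25→132 °C: 484.43 kJ/s
Q = ΔH = 547.23 kJ/s = 547.23 kW
Heat supplied = 1970 MJ/h

Q_in = 1970 MJ/h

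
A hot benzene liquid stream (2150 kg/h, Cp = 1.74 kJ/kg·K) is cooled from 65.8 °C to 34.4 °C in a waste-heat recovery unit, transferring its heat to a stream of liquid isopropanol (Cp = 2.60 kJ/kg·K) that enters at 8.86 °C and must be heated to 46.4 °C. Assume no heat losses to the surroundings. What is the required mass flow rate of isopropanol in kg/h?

ṁ_c = 1200 kg/h

Heat released by hot stream: Q = 2150 × 1.74 × (65.8 − 34.4) = 117470 kJ/h
Energy balance on cold side (adiabatic exchanger): Q = ṁ_c·Cp_c·(T_c,out − T_c,in)
ṁ_c = 117470 / [2.60 × (46.4 − 8.86)] = 1203.5 kg/h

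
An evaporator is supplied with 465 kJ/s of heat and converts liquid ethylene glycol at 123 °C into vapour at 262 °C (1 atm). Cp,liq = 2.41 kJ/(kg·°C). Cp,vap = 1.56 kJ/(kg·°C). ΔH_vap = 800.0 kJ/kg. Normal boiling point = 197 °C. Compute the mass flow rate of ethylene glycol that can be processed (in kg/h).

Δh = 2.41×(197−123) + 800.0 + 1.56×(262−197) = 1079.7 kJ/kg
Q = 465 kJ/s = 465 kJ/s = 1.674e+06 kJ/h
ṁ = Q/Δh = 1.674e+06 / 1079.7 = 1550.4 kg/h

ṁ = 1550 kg/h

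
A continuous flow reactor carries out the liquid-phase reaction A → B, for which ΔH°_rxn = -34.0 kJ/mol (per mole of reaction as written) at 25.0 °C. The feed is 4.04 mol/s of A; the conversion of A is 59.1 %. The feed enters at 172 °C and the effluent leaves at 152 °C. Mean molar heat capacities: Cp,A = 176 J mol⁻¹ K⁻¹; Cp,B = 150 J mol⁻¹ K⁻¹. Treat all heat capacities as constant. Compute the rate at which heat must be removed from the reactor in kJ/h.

Q_out = 372000 kJ/h

Extent of reaction ξ = 0.591 × 4.04 = 2.3876 mol/s
Reaction term: ξ·ΔH°_rxn = 2.3876 × -34.0 = -81.18 kJ/s
Sensible, feed 172→25 °C: -104.52 kJ/s
Outlet flows (mol/s): A 1.6524, B 2.3876
Sensible, products 25→152 °C: 82.418 kJ/s
Q = ΔH = -103.28 kJ/s = -103.28 kW
Heat removed = 371820 kJ/h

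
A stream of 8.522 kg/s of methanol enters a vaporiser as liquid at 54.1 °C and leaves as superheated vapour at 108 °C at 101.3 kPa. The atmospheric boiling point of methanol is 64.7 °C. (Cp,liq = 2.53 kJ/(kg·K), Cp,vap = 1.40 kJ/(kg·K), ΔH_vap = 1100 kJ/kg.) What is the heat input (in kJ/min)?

Q = 607000 kJ/min

liquid 54.1→64.7 °C: 26.818 kJ/kg
vaporisation at 64.7 °C: 1100 kJ/kg
vapour 64.7→108 °C: 60.62 kJ/kg
Δh = 26.818 + 1100 + 60.62 = 1187.4 kJ/kg
Q = ṁ·Δh = 8.522 kg/s × 1187.4 kJ/kg = 10119 kJ/s
|Q| = 10119 kW = 607160 kJ/min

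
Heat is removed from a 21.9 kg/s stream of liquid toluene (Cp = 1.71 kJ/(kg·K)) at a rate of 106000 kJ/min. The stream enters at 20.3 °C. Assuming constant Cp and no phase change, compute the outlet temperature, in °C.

Q = 106000 kJ/min = 1766.7 kJ/s
ΔT = Q/(ṁ·Cp) = 1766.7/(21.9×1.71) = 47.175 K
T_out = 20.3 − 47.175 = -26.875 °C

T_out = -26.9 °C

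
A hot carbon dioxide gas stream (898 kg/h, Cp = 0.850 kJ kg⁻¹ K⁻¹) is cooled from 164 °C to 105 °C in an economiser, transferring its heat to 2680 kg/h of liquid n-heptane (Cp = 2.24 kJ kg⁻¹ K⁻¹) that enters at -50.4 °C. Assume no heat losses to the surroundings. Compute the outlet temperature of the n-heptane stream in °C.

Heat released by hot stream: Q = 898 × 0.850 × (164 − 105) = 45035 kJ/h
Energy balance on cold side (adiabatic exchanger): Q = ṁ_c·Cp_c·(T_c,out − T_c,in)
T_c,out = -50.4 + 45035/(2680 × 2.24) = -42.898 °C

T_c,out = -42.9 °C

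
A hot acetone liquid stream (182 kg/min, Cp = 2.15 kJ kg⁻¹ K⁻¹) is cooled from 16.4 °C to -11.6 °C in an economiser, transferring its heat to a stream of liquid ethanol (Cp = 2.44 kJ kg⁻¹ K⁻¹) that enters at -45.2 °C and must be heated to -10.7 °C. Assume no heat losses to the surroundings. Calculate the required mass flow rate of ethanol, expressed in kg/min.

ṁ_c = 130 kg/min

Heat released by hot stream: Q = 182 × 2.15 × (16.4 − -11.6) = 10956 kJ/min
Energy balance on cold side (adiabatic exchanger): Q = ṁ_c·Cp_c·(T_c,out − T_c,in)
ṁ_c = 10956 / [2.44 × (-10.7 − -45.2)] = 130.15 kg/min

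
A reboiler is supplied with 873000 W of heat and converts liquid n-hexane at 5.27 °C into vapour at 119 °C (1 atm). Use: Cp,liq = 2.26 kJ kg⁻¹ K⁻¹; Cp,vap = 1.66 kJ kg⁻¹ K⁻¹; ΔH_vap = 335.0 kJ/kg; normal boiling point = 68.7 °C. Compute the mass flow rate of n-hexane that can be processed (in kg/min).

Δh = 2.26×(68.7−5.27) + 335.0 + 1.66×(119−68.7) = 561.85 kJ/kg
Q = 873000 W = 873 kJ/s = 52380 kJ/min
ṁ = Q/Δh = 52380 / 561.85 = 93.228 kg/min

ṁ = 93.2 kg/min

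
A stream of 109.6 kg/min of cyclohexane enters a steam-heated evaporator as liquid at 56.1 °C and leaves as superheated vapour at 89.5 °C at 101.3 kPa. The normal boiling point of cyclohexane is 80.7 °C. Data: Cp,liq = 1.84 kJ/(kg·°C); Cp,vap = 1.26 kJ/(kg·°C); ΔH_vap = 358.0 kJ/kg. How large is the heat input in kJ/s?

Q = 757 kJ/s

liquid 56.1→80.7 °C: 45.264 kJ/kg
vaporisation at 80.7 °C: 358 kJ/kg
vapour 80.7→89.5 °C: 11.088 kJ/kg
Δh = 45.264 + 358 + 11.088 = 414.35 kJ/kg
Q = ṁ·Δh = 109.6 kg/min × 414.35 kJ/kg = 45413 kJ/min
|Q| = 756.88 kW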